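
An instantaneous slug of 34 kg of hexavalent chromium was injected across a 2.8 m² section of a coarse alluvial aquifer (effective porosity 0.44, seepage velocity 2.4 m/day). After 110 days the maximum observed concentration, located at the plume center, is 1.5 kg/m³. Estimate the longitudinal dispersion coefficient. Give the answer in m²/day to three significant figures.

0.245 m²/day

At the plume center C_max = M/(n_e·A·√(4πDt)), so D = M²/(4πt·(n_e·A·C_max)²).
n_e·A·C_max = 0.44 × 2.8 × 1.5 = 1.848 kg/m.
D = 34²/(4π × 110 × 1.848²) = 0.245 m²/day.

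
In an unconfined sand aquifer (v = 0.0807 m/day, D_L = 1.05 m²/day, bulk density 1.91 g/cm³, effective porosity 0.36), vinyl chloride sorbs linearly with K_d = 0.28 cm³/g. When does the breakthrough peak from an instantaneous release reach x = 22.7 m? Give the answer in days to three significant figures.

Retardation factor R = 1 + ρ_b·K_d/n = 1 + 1.91 × 0.28/0.36 = 2.486.
Sorption retards both mechanisms: v_R = v/R = 0.03246 m/day, D_R = D/R = 0.4224 m²/day.
Peak time from v_R²t² + 2D_R t − x² = 0: t = (√(D_R² + v_R²x²) − D_R)/v_R².
√(D_R² + v_R²x²) = √(0.4224² + 0.03246² × 22.7²) = 0.8493; v_R² = 0.001054.
t = (0.8493 − 0.4224)/0.001054 = 405 days.

405 days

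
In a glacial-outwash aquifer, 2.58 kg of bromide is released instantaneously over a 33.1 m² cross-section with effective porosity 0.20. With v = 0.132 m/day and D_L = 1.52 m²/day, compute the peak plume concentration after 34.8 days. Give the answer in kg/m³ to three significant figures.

The peak of an instantaneous 1D plume sits at x = vt; there the Gaussian factor is 1 and C_max = M/(n_e·A·√(4πDt)), where n_e·A is the pore area the mass is dissolved in.
√(4πDt) = √(4π × 1.52 × 34.8) = 25.78 m, so C_max = 2.58/(0.20 × 33.1 × 25.78) = 0.0151 kg/m³.

0.0151 kg/m³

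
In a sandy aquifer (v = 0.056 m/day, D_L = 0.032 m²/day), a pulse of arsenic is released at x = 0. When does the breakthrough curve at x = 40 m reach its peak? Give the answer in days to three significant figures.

704 days

For the 1D instantaneous-source solution, setting ∂C/∂t = 0 at fixed x gives v²t² + 2Dt − x² = 0, so t = (√(D² + v²x²) − D)/v².
√(D² + v²x²) = √(0.032² + 0.056² × 40²) = 2.240; v² = 0.003136.
t = (2.240 − 0.032)/0.003136 = 704 days (vs. the pure-advection estimate x/v = 714 d).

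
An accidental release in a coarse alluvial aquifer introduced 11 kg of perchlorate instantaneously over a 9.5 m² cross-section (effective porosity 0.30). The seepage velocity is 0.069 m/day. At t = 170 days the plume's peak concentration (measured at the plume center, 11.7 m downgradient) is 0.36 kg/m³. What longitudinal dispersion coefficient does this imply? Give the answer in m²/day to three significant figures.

0.0538 m²/day

At the plume center C_max = M/(n_e·A·√(4πDt)), so D = M²/(4πt·(n_e·A·C_max)²).
n_e·A·C_max = 0.30 × 9.5 × 0.36 = 1.026 kg/m.
D = 11²/(4π × 170 × 1.026²) = 0.0538 m²/day.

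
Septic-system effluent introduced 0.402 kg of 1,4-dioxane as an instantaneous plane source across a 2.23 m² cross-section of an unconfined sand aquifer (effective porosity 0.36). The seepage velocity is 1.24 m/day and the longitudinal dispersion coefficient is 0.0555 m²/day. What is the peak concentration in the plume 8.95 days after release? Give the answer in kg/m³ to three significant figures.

0.200 kg/m³

The peak of an instantaneous 1D plume sits at x = vt; there the Gaussian factor is 1 and C_max = M/(n_e·A·√(4πDt)), where n_e·A is the pore area the mass is dissolved in.
√(4πDt) = √(4π × 0.0555 × 8.95) = 2.498 m, so C_max = 0.402/(0.36 × 2.23 × 2.498) = 0.200 kg/m³.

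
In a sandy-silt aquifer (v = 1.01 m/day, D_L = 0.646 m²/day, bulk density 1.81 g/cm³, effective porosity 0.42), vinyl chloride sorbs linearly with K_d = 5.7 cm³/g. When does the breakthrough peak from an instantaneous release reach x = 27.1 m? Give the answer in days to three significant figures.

Retardation factor R = 1 + ρ_b·K_d/n = 1 + 1.81 × 5.7/0.42 = 25.56.
Sorption retards both mechanisms: v_R = v/R = 0.03951 m/day, D_R = D/R = 0.02527 m²/day.
Peak time from v_R²t² + 2D_R t − x² = 0: t = (√(D_R² + v_R²x²) − D_R)/v_R².
√(D_R² + v_R²x²) = √(0.02527² + 0.03951² × 27.1²) = 1.071; v_R² = 0.001561.
t = (1.071 − 0.02527)/0.001561 = 670 days.

670 days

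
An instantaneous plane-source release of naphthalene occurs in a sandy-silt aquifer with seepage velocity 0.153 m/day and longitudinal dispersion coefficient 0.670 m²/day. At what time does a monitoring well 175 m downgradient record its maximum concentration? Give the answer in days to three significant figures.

For the 1D instantaneous-source solution, setting ∂C/∂t = 0 at fixed x gives v²t² + 2Dt − x² = 0, so t = (√(D² + v²x²) − D)/v².
√(D² + v²x²) = √(0.670² + 0.153² × 175²) = 26.78; v² = 0.023409.
t = (26.78 − 0.670)/0.023409 = 1120 days (vs. the pure-advection estimate x/v = 1140 d).

1120 days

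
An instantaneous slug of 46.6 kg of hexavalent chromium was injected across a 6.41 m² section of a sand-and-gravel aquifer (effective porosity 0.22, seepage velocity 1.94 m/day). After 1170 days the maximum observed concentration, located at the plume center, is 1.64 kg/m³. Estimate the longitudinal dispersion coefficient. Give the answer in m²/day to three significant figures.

At the plume center C_max = M/(n_e·A·√(4πDt)), so D = M²/(4πt·(n_e·A·C_max)²).
n_e·A·C_max = 0.22 × 6.41 × 1.64 = 2.313 kg/m.
D = 46.6²/(4π × 1170 × 2.313²) = 0.0276 m²/day.

0.0276 m²/day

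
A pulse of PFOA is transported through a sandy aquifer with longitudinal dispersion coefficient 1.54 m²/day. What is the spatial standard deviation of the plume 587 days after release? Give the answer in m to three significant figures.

42.5 m

Dispersive spreading gives a Gaussian with σ² = 2Dt; advection only shifts the center.
σ = √(2 × 1.54 × 587) = 42.5 m.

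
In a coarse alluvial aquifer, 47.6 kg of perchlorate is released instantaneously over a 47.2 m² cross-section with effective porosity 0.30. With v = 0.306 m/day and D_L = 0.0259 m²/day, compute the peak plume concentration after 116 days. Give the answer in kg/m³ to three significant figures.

0.547 kg/m³

The peak of an instantaneous 1D plume sits at x = vt; there the Gaussian factor is 1 and C_max = M/(n_e·A·√(4πDt)), where n_e·A is the pore area the mass is dissolved in.
√(4πDt) = √(4π × 0.0259 × 116) = 6.144 m, so C_max = 47.6/(0.30 × 47.2 × 6.144) = 0.547 kg/m³.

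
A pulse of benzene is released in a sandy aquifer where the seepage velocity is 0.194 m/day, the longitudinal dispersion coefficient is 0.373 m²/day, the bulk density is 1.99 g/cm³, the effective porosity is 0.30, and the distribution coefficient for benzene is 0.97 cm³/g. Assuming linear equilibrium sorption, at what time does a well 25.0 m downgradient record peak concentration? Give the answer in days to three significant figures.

Retardation factor R = 1 + ρ_b·K_d/n = 1 + 1.99 × 0.97/0.30 = 7.434.
Sorption retards both mechanisms: v_R = v/R = 0.02610 m/day, D_R = D/R = 0.05017 m²/day.
Peak time from v_R²t² + 2D_R t − x² = 0: t = (√(D_R² + v_R²x²) − D_R)/v_R².
√(D_R² + v_R²x²) = √(0.05017² + 0.02610² × 25.0²) = 0.6544; v_R² = 0.0006812.
t = (0.6544 − 0.05017)/0.0006812 = 887 days.

887 days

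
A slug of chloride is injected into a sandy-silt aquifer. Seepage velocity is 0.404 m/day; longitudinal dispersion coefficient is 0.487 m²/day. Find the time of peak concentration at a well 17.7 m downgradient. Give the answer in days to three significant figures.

For the 1D instantaneous-source solution, setting ∂C/∂t = 0 at fixed x gives v²t² + 2Dt − x² = 0, so t = (√(D² + v²x²) − D)/v².
√(D² + v²x²) = √(0.487² + 0.404² × 17.7²) = 7.167; v² = 0.163216.
t = (7.167 − 0.487)/0.163216 = 40.9 days (vs. the pure-advection estimate x/v = 43.8 d).

40.9 days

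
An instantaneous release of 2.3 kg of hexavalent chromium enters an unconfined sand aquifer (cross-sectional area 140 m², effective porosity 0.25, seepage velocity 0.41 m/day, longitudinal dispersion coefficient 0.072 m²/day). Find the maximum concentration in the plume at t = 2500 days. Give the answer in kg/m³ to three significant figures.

The peak of an instantaneous 1D plume sits at x = vt; there the Gaussian factor is 1 and C_max = M/(n_e·A·√(4πDt)), where n_e·A is the pore area the mass is dissolved in.
√(4πDt) = √(4π × 0.072 × 2500) = 47.56 m, so C_max = 2.3/(0.25 × 140 × 47.56) = 0.00138 kg/m³.

0.00138 kg/m³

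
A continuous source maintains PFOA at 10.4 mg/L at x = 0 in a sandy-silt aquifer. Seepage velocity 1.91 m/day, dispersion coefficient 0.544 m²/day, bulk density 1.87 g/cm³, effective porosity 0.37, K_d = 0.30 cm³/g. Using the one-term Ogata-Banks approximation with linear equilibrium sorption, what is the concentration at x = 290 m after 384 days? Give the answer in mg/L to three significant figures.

Retardation factor R = 1 + ρ_b·K_d/n = 1 + 1.87 × 0.30/0.37 = 2.516.
Sorption retards both mechanisms: v_R = v/R = 0.7591 m/day, D_R = D/R = 0.2162 m²/day.
v_R·t = 0.7591 × 384 = 291.4944 m; 2√(D_R t) = 18.22 m; argument = (290 − 291.4944)/18.22 = -0.08202.
C = C₀ × ½·erfc(-0.08202) = 10.4 × 0.5462 = 5.68 mg/L.

5.68 mg/L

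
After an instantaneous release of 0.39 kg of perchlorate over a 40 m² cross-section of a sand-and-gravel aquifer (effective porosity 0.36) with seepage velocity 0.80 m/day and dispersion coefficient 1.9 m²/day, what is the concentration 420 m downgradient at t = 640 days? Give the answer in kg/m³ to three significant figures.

For an instantaneous plane source, C(x,t) = M/(n_e·A·√(4πDt)) · exp(−(x−vt)²/(4Dt)), with n_e·A the pore (flow) area.
Plume center vt = 0.80 × 640 = 512 m, so the well at 420 m is 92 m upgradient of the peak.
√(4πDt) = 123.6 m, giving peak height M/(n_e·A·√(4πDt)) = 0.39/(0.36 × 40 × 123.6) = 0.0002191 kg/m³.
(x−vt)²/(4Dt) = (-92)²/(4 × 1.9 × 640) = 1.740; exp(−1.740) = 0.1755.
C = 0.0002191 × 0.1755 = 3.85e-05 kg/m³.

3.85e-05 kg/m³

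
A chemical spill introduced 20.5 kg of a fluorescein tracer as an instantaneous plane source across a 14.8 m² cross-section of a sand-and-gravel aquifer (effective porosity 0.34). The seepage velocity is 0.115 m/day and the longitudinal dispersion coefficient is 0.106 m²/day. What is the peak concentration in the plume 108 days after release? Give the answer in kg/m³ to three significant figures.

0.340 kg/m³

The peak of an instantaneous 1D plume sits at x = vt; there the Gaussian factor is 1 and C_max = M/(n_e·A·√(4πDt)), where n_e·A is the pore area the mass is dissolved in.
√(4πDt) = √(4π × 0.106 × 108) = 11.99 m, so C_max = 20.5/(0.34 × 14.8 × 11.99) = 0.340 kg/m³.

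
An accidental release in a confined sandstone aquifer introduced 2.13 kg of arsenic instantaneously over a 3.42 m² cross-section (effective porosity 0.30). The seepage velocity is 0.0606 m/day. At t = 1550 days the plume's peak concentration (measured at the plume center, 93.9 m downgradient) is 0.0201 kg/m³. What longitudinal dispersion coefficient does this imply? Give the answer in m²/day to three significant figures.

At the plume center C_max = M/(n_e·A·√(4πDt)), so D = M²/(4πt·(n_e·A·C_max)²).
n_e·A·C_max = 0.30 × 3.42 × 0.0201 = 0.02062 kg/m.
D = 2.13²/(4π × 1550 × 0.02062²) = 0.548 m²/day.

0.548 m²/day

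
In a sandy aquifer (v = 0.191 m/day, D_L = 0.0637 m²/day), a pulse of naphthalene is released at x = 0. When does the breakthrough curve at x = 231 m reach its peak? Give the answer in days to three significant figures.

For the 1D instantaneous-source solution, setting ∂C/∂t = 0 at fixed x gives v²t² + 2Dt − x² = 0, so t = (√(D² + v²x²) − D)/v².
√(D² + v²x²) = √(0.0637² + 0.191² × 231²) = 44.12; v² = 0.036481.
t = (44.12 − 0.0637)/0.036481 = 1210 days (vs. the pure-advection estimate x/v = 1210 d).

1210 days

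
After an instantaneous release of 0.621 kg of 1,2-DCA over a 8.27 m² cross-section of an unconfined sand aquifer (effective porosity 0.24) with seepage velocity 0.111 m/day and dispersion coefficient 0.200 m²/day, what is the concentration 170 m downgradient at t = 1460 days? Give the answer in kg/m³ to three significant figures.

For an instantaneous plane source, C(x,t) = M/(n_e·A·√(4πDt)) · exp(−(x−vt)²/(4Dt)), with n_e·A the pore (flow) area.
Plume center vt = 0.111 × 1460 = 162.06 m, so the well at 170 m is 7.94 m downgradient of the peak.
√(4πDt) = 60.58 m, giving peak height M/(n_e·A·√(4πDt)) = 0.621/(0.24 × 8.27 × 60.58) = 0.005165 kg/m³.
(x−vt)²/(4Dt) = (7.94)²/(4 × 0.200 × 1460) = 0.05398; exp(−0.05398) = 0.9475.
C = 0.005165 × 0.9475 = 0.00489 kg/m³.

0.00489 kg/m³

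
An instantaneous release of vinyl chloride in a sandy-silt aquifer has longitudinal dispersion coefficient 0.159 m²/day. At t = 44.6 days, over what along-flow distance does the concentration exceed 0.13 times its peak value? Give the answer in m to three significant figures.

The plume is Gaussian with σ = √(2Dt) = √(2 × 0.159 × 44.6) = 3.766 m.
C/C_peak = exp(−Δx²/(2σ²)) = 0.13 ⇒ Δx = σ·√(−2 ln 0.13) = 3.766 × 2.020 = 7.607 m.
Width = 2Δx = 15.2 m.

15.2 m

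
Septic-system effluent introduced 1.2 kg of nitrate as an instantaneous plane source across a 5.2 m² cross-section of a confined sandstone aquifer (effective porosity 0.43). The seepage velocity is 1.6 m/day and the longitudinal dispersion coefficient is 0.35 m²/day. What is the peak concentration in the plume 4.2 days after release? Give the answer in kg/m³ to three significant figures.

The peak of an instantaneous 1D plume sits at x = vt; there the Gaussian factor is 1 and C_max = M/(n_e·A·√(4πDt)), where n_e·A is the pore area the mass is dissolved in.
√(4πDt) = √(4π × 0.35 × 4.2) = 4.298 m, so C_max = 1.2/(0.43 × 5.2 × 4.298) = 0.125 kg/m³.

0.125 kg/m³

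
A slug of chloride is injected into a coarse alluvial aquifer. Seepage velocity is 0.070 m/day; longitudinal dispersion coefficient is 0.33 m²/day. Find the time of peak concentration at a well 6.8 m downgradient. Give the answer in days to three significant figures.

For the 1D instantaneous-source solution, setting ∂C/∂t = 0 at fixed x gives v²t² + 2Dt − x² = 0, so t = (√(D² + v²x²) − D)/v².
√(D² + v²x²) = √(0.33² + 0.070² × 6.8²) = 0.5792; v² = 0.0049.
t = (0.5792 − 0.33)/0.0049 = 50.9 days (vs. the pure-advection estimate x/v = 97.1 d).

50.9 days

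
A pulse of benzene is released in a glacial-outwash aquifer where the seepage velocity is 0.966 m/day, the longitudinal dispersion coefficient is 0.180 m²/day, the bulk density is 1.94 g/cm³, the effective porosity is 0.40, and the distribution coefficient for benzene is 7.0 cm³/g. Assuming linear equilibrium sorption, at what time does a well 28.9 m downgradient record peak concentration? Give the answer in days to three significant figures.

1040 days

Retardation factor R = 1 + ρ_b·K_d/n = 1 + 1.94 × 7.0/0.40 = 34.95.
Sorption retards both mechanisms: v_R = v/R = 0.02764 m/day, D_R = D/R = 0.005150 m²/day.
Peak time from v_R²t² + 2D_R t − x² = 0: t = (√(D_R² + v_R²x²) − D_R)/v_R².
√(D_R² + v_R²x²) = √(0.005150² + 0.02764² × 28.9²) = 0.7988; v_R² = 0.0007640.
t = (0.7988 − 0.005150)/0.0007640 = 1040 days.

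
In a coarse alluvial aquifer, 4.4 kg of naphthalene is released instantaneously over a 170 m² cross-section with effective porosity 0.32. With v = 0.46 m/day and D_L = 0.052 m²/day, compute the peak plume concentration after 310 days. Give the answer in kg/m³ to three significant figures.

The peak of an instantaneous 1D plume sits at x = vt; there the Gaussian factor is 1 and C_max = M/(n_e·A·√(4πDt)), where n_e·A is the pore area the mass is dissolved in.
√(4πDt) = √(4π × 0.052 × 310) = 14.23 m, so C_max = 4.4/(0.32 × 170 × 14.23) = 0.00568 kg/m³.

0.00568 kg/m³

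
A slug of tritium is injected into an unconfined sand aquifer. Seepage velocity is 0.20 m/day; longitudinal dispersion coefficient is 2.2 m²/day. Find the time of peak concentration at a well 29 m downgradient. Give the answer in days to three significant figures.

For the 1D instantaneous-source solution, setting ∂C/∂t = 0 at fixed x gives v²t² + 2Dt − x² = 0, so t = (√(D² + v²x²) − D)/v².
√(D² + v²x²) = √(2.2² + 0.20² × 29²) = 6.203; v² = 0.04.
t = (6.203 − 2.2)/0.04 = 100 days (vs. the pure-advection estimate x/v = 145 d).

100 days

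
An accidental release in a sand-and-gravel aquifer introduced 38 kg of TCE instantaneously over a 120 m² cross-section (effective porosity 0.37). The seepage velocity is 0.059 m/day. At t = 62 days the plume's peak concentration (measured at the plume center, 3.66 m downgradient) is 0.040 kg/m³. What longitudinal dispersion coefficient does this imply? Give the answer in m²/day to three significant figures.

At the plume center C_max = M/(n_e·A·√(4πDt)), so D = M²/(4πt·(n_e·A·C_max)²).
n_e·A·C_max = 0.37 × 120 × 0.040 = 1.776 kg/m.
D = 38²/(4π × 62 × 1.776²) = 0.588 m²/day.

0.588 m²/day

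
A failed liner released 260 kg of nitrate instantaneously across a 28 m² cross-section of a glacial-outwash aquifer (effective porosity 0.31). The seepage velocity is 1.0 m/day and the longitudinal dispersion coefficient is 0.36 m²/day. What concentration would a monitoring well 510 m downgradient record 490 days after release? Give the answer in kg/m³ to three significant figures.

0.361 kg/m³

For an instantaneous plane source, C(x,t) = M/(n_e·A·√(4πDt)) · exp(−(x−vt)²/(4Dt)), with n_e·A the pore (flow) area.
Plume center vt = 1.0 × 490 = 490 m, so the well at 510 m is 20 m downgradient of the peak.
√(4πDt) = 47.08 m, giving peak height M/(n_e·A·√(4πDt)) = 260/(0.31 × 28 × 47.08) = 0.6362 kg/m³.
(x−vt)²/(4Dt) = (20)²/(4 × 0.36 × 490) = 0.5669; exp(−0.5669) = 0.5673.
C = 0.6362 × 0.5673 = 0.361 kg/m³.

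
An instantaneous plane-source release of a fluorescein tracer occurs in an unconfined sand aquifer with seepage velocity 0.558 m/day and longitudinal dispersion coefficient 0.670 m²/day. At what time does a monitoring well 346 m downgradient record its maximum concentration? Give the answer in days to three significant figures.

618 days

For the 1D instantaneous-source solution, setting ∂C/∂t = 0 at fixed x gives v²t² + 2Dt − x² = 0, so t = (√(D² + v²x²) − D)/v².
√(D² + v²x²) = √(0.670² + 0.558² × 346²) = 193.1; v² = 0.311364.
t = (193.1 − 0.670)/0.311364 = 618 days (vs. the pure-advection estimate x/v = 620 d).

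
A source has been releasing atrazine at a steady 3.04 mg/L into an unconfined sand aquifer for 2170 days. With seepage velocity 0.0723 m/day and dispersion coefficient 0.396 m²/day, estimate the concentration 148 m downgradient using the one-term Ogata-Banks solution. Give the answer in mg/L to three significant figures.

For a continuous step input, C/C₀ ≈ ½·erfc((x−vt)/(2√(Dt))).
vt = 0.0723 × 2170 = 156.891 m and 2√(Dt) = 2√(0.396 × 2170) = 58.63 m.
Argument (x−vt)/(2√(Dt)) = (148 − 156.891)/58.63 = -0.1516; ½·erfc(-0.1516) = 0.5849.
C = 3.04 × 0.5849 = 1.78 mg/L.

1.78 mg/L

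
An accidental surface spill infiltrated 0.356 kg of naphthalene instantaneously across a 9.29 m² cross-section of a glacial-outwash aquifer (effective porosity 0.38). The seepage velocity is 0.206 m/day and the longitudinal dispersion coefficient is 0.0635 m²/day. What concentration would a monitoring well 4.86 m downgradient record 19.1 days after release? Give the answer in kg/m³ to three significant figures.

0.0217 kg/m³

For an instantaneous plane source, C(x,t) = M/(n_e·A·√(4πDt)) · exp(−(x−vt)²/(4Dt)), with n_e·A the pore (flow) area.
Plume center vt = 0.206 × 19.1 = 3.9346 m, so the well at 4.86 m is 0.9254 m downgradient of the peak.
√(4πDt) = 3.904 m, giving peak height M/(n_e·A·√(4πDt)) = 0.356/(0.38 × 9.29 × 3.904) = 0.02583 kg/m³.
(x−vt)²/(4Dt) = (0.9254)²/(4 × 0.0635 × 19.1) = 0.1765; exp(−0.1765) = 0.8382.
C = 0.02583 × 0.8382 = 0.0217 kg/m³.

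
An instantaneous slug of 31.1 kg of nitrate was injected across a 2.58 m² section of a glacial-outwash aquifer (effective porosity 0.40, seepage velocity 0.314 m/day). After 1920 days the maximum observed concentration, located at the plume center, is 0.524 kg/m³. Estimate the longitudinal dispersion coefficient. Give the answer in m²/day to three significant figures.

At the plume center C_max = M/(n_e·A·√(4πDt)), so D = M²/(4πt·(n_e·A·C_max)²).
n_e·A·C_max = 0.40 × 2.58 × 0.524 = 0.5408 kg/m.
D = 31.1²/(4π × 1920 × 0.5408²) = 0.137 m²/day.

0.137 m²/day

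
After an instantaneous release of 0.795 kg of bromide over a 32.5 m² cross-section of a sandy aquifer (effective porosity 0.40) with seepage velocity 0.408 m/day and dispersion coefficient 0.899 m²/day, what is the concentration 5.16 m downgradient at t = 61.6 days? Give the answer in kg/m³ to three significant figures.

For an instantaneous plane source, C(x,t) = M/(n_e·A·√(4πDt)) · exp(−(x−vt)²/(4Dt)), with n_e·A the pore (flow) area.
Plume center vt = 0.408 × 61.6 = 25.1328 m, so the well at 5.16 m is 19.9728 m upgradient of the peak.
√(4πDt) = 26.38 m, giving peak height M/(n_e·A·√(4πDt)) = 0.795/(0.40 × 32.5 × 26.38) = 0.002318 kg/m³.
(x−vt)²/(4Dt) = (-19.9728)²/(4 × 0.899 × 61.6) = 1.801; exp(−1.801) = 0.1651.
C = 0.002318 × 0.1651 = 0.000383 kg/m³.

0.000383 kg/m³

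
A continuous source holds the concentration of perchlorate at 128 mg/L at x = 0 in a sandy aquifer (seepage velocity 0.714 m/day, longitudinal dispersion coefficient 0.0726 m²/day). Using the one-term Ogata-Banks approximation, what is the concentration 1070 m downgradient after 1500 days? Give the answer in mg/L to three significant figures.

67.5 mg/L

For a continuous step input, C/C₀ ≈ ½·erfc((x−vt)/(2√(Dt))).
vt = 0.714 × 1500 = 1071 m and 2√(Dt) = 2√(0.0726 × 1500) = 20.87 m.
Argument (x−vt)/(2√(Dt)) = (1070 − 1071)/20.87 = -0.04792; ½·erfc(-0.04792) = 0.5270.
C = 128 × 0.5270 = 67.5 mg/L.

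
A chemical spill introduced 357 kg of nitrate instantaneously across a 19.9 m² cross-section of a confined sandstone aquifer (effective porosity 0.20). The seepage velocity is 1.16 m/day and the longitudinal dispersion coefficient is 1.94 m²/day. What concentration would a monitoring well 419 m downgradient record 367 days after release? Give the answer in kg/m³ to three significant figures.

For an instantaneous plane source, C(x,t) = M/(n_e·A·√(4πDt)) · exp(−(x−vt)²/(4Dt)), with n_e·A the pore (flow) area.
Plume center vt = 1.16 × 367 = 425.72 m, so the well at 419 m is 6.72 m upgradient of the peak.
√(4πDt) = 94.59 m, giving peak height M/(n_e·A·√(4πDt)) = 357/(0.20 × 19.9 × 94.59) = 0.9483 kg/m³.
(x−vt)²/(4Dt) = (-6.72)²/(4 × 1.94 × 367) = 0.01586; exp(−0.01586) = 0.9843.
C = 0.9483 × 0.9843 = 0.933 kg/m³.

0.933 kg/m³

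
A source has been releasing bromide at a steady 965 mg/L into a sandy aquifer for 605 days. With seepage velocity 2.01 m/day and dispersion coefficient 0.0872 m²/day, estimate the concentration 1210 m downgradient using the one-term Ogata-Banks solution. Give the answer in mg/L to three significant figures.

697 mg/L

For a continuous step input, C/C₀ ≈ ½·erfc((x−vt)/(2√(Dt))).
vt = 2.01 × 605 = 1216.05 m and 2√(Dt) = 2√(0.0872 × 605) = 14.53 m.
Argument (x−vt)/(2√(Dt)) = (1210 − 1216.05)/14.53 = -0.4164; ½·erfc(-0.4164) = 0.7220.
C = 965 × 0.7220 = 697 mg/L.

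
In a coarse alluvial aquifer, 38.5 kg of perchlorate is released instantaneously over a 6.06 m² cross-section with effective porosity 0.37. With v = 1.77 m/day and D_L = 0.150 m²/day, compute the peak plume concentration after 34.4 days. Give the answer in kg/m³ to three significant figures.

The peak of an instantaneous 1D plume sits at x = vt; there the Gaussian factor is 1 and C_max = M/(n_e·A·√(4πDt)), where n_e·A is the pore area the mass is dissolved in.
√(4πDt) = √(4π × 0.150 × 34.4) = 8.052 m, so C_max = 38.5/(0.37 × 6.06 × 8.052) = 2.13 kg/m³.

2.13 kg/m³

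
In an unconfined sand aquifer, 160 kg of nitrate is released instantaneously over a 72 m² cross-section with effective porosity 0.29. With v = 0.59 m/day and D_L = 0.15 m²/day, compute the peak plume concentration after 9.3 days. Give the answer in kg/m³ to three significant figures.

1.83 kg/m³

The peak of an instantaneous 1D plume sits at x = vt; there the Gaussian factor is 1 and C_max = M/(n_e·A·√(4πDt)), where n_e·A is the pore area the mass is dissolved in.
√(4πDt) = √(4π × 0.15 × 9.3) = 4.187 m, so C_max = 160/(0.29 × 72 × 4.187) = 1.83 kg/m³.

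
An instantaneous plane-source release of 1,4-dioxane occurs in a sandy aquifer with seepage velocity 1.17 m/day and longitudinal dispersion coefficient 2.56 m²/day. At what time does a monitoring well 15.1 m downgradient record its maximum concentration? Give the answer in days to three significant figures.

For the 1D instantaneous-source solution, setting ∂C/∂t = 0 at fixed x gives v²t² + 2Dt − x² = 0, so t = (√(D² + v²x²) − D)/v².
√(D² + v²x²) = √(2.56² + 1.17² × 15.1²) = 17.85; v² = 1.3689.
t = (17.85 − 2.56)/1.3689 = 11.2 days (vs. the pure-advection estimate x/v = 12.9 d).

11.2 days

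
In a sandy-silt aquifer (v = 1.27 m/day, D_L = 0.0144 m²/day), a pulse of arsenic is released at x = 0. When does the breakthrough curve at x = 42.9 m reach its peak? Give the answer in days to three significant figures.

33.8 days

For the 1D instantaneous-source solution, setting ∂C/∂t = 0 at fixed x gives v²t² + 2Dt − x² = 0, so t = (√(D² + v²x²) − D)/v².
√(D² + v²x²) = √(0.0144² + 1.27² × 42.9²) = 54.48; v² = 1.6129.
t = (54.48 − 0.0144)/1.6129 = 33.8 days (vs. the pure-advection estimate x/v = 33.8 d).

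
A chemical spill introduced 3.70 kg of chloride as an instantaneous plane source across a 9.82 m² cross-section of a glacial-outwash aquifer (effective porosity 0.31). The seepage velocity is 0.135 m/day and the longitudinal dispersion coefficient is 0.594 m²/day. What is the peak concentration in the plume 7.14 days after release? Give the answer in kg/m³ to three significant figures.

0.166 kg/m³

The peak of an instantaneous 1D plume sits at x = vt; there the Gaussian factor is 1 and C_max = M/(n_e·A·√(4πDt)), where n_e·A is the pore area the mass is dissolved in.
√(4πDt) = √(4π × 0.594 × 7.14) = 7.300 m, so C_max = 3.70/(0.31 × 9.82 × 7.300) = 0.166 kg/m³.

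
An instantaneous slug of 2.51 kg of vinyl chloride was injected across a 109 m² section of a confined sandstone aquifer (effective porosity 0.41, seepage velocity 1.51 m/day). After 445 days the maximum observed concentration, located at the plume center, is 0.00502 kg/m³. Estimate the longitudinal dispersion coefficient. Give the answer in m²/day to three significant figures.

At the plume center C_max = M/(n_e·A·√(4πDt)), so D = M²/(4πt·(n_e·A·C_max)²).
n_e·A·C_max = 0.41 × 109 × 0.00502 = 0.2243 kg/m.
D = 2.51²/(4π × 445 × 0.2243²) = 0.0224 m²/day.

0.0224 m²/day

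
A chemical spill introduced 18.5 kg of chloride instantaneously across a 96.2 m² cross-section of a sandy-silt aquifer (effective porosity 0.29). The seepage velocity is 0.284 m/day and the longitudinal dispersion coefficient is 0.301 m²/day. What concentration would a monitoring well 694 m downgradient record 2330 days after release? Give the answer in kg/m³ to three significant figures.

0.00487 kg/m³

For an instantaneous plane source, C(x,t) = M/(n_e·A·√(4πDt)) · exp(−(x−vt)²/(4Dt)), with n_e·A the pore (flow) area.
Plume center vt = 0.284 × 2330 = 661.72 m, so the well at 694 m is 32.28 m downgradient of the peak.
√(4πDt) = 93.88 m, giving peak height M/(n_e·A·√(4πDt)) = 18.5/(0.29 × 96.2 × 93.88) = 0.007064 kg/m³.
(x−vt)²/(4Dt) = (32.28)²/(4 × 0.301 × 2330) = 0.3714; exp(−0.3714) = 0.6898.
C = 0.007064 × 0.6898 = 0.00487 kg/m³.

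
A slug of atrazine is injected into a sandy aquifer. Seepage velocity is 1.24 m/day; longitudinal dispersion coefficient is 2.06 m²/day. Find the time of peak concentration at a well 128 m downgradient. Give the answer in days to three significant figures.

For the 1D instantaneous-source solution, setting ∂C/∂t = 0 at fixed x gives v²t² + 2Dt − x² = 0, so t = (√(D² + v²x²) − D)/v².
√(D² + v²x²) = √(2.06² + 1.24² × 128²) = 158.7; v² = 1.5376.
t = (158.7 − 2.06)/1.5376 = 102 days (vs. the pure-advection estimate x/v = 103 d).

102 days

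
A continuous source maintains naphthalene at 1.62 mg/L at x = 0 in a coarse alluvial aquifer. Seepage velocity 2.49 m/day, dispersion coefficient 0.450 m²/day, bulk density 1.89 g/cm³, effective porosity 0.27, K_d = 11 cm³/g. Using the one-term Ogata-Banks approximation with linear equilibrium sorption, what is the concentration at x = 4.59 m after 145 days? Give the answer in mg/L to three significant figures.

Retardation factor R = 1 + ρ_b·K_d/n = 1 + 1.89 × 11/0.27 = 78.00.
Sorption retards both mechanisms: v_R = v/R = 0.03192 m/day, D_R = D/R = 0.005769 m²/day.
v_R·t = 0.03192 × 145 = 4.6284 m; 2√(D_R t) = 1.829 m; argument = (4.59 − 4.6284)/1.829 = -0.02100.
C = C₀ × ½·erfc(-0.02100) = 1.62 × 0.5118 = 0.829 mg/L.

0.829 mg/L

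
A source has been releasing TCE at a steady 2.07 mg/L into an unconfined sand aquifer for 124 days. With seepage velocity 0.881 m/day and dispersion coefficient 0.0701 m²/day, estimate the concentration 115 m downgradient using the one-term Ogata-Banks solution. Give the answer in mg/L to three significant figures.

0.173 mg/L

For a continuous step input, C/C₀ ≈ ½·erfc((x−vt)/(2√(Dt))).
vt = 0.881 × 124 = 109.244 m and 2√(Dt) = 2√(0.0701 × 124) = 5.897 m.
Argument (x−vt)/(2√(Dt)) = (115 − 109.244)/5.897 = 0.9761; ½·erfc(0.9761) = 0.08373.
C = 2.07 × 0.08373 = 0.173 mg/L.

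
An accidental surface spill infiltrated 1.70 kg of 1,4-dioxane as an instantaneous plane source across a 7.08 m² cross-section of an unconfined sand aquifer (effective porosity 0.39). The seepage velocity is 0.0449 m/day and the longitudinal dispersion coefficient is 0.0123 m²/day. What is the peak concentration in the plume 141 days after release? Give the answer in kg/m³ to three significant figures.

The peak of an instantaneous 1D plume sits at x = vt; there the Gaussian factor is 1 and C_max = M/(n_e·A·√(4πDt)), where n_e·A is the pore area the mass is dissolved in.
√(4πDt) = √(4π × 0.0123 × 141) = 4.668 m, so C_max = 1.70/(0.39 × 7.08 × 4.668) = 0.132 kg/m³.

0.132 kg/m³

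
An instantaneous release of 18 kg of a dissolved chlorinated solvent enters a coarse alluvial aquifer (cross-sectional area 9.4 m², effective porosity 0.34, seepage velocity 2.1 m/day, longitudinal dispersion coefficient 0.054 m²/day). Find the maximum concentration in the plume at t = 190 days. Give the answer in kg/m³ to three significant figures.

The peak of an instantaneous 1D plume sits at x = vt; there the Gaussian factor is 1 and C_max = M/(n_e·A·√(4πDt)), where n_e·A is the pore area the mass is dissolved in.
√(4πDt) = √(4π × 0.054 × 190) = 11.35 m, so C_max = 18/(0.34 × 9.4 × 11.35) = 0.496 kg/m³.

0.496 kg/m³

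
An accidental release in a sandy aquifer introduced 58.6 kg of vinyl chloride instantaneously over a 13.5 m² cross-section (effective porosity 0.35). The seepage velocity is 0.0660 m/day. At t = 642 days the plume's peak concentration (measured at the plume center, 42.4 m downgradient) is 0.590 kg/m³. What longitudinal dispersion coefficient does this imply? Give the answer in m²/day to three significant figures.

At the plume center C_max = M/(n_e·A·√(4πDt)), so D = M²/(4πt·(n_e·A·C_max)²).
n_e·A·C_max = 0.35 × 13.5 × 0.590 = 2.788 kg/m.
D = 58.6²/(4π × 642 × 2.788²) = 0.0548 m²/day.

0.0548 m²/day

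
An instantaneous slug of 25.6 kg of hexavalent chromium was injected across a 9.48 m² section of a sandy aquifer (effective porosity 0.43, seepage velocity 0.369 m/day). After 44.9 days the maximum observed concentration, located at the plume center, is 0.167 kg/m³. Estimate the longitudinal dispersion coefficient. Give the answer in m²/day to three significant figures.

2.51 m²/day

At the plume center C_max = M/(n_e·A·√(4πDt)), so D = M²/(4πt·(n_e·A·C_max)²).
n_e·A·C_max = 0.43 × 9.48 × 0.167 = 0.6808 kg/m.
D = 25.6²/(4π × 44.9 × 0.6808²) = 2.51 m²/day.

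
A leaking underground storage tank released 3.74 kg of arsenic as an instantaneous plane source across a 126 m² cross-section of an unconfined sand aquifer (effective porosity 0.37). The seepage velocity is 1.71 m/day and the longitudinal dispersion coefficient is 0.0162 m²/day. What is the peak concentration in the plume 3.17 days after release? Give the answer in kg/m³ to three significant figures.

The peak of an instantaneous 1D plume sits at x = vt; there the Gaussian factor is 1 and C_max = M/(n_e·A·√(4πDt)), where n_e·A is the pore area the mass is dissolved in.
√(4πDt) = √(4π × 0.0162 × 3.17) = 0.8033 m, so C_max = 3.74/(0.37 × 126 × 0.8033) = 0.0999 kg/m³.

0.0999 kg/m³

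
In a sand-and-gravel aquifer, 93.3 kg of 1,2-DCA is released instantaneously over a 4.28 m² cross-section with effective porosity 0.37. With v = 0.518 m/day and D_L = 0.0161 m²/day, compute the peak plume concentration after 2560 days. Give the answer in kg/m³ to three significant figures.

2.59 kg/m³

The peak of an instantaneous 1D plume sits at x = vt; there the Gaussian factor is 1 and C_max = M/(n_e·A·√(4πDt)), where n_e·A is the pore area the mass is dissolved in.
√(4πDt) = √(4π × 0.0161 × 2560) = 22.76 m, so C_max = 93.3/(0.37 × 4.28 × 22.76) = 2.59 kg/m³.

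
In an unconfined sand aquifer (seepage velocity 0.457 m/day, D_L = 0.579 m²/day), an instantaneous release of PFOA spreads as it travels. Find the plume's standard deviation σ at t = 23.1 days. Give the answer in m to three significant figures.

Dispersive spreading gives a Gaussian with σ² = 2Dt; advection only shifts the center.
σ = √(2 × 0.579 × 23.1) = 5.17 m.

5.17 m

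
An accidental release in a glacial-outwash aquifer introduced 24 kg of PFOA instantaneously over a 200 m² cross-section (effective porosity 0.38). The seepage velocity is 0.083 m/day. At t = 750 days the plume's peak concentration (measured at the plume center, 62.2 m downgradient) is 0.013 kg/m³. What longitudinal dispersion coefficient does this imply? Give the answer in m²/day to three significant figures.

At the plume center C_max = M/(n_e·A·√(4πDt)), so D = M²/(4πt·(n_e·A·C_max)²).
n_e·A·C_max = 0.38 × 200 × 0.013 = 0.9880 kg/m.
D = 24²/(4π × 750 × 0.9880²) = 0.0626 m²/day.

0.0626 m²/day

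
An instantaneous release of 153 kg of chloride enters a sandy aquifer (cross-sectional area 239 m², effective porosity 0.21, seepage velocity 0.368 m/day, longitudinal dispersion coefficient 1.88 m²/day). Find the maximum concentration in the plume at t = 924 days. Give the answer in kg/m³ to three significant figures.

The peak of an instantaneous 1D plume sits at x = vt; there the Gaussian factor is 1 and C_max = M/(n_e·A·√(4πDt)), where n_e·A is the pore area the mass is dissolved in.
√(4πDt) = √(4π × 1.88 × 924) = 147.7 m, so C_max = 153/(0.21 × 239 × 147.7) = 0.0206 kg/m³.

0.0206 kg/m³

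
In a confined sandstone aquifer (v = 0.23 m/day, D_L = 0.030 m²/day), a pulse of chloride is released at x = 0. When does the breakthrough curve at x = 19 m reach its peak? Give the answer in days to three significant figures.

82.0 days

For the 1D instantaneous-source solution, setting ∂C/∂t = 0 at fixed x gives v²t² + 2Dt − x² = 0, so t = (√(D² + v²x²) − D)/v².
√(D² + v²x²) = √(0.030² + 0.23² × 19²) = 4.370; v² = 0.0529.
t = (4.370 − 0.030)/0.0529 = 82.0 days (vs. the pure-advection estimate x/v = 82.6 d).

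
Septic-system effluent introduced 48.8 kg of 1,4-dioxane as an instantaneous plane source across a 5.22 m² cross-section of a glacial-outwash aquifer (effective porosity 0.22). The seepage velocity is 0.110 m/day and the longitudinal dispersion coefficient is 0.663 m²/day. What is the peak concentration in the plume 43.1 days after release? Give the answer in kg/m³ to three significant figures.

2.24 kg/m³

The peak of an instantaneous 1D plume sits at x = vt; there the Gaussian factor is 1 and C_max = M/(n_e·A·√(4πDt)), where n_e·A is the pore area the mass is dissolved in.
√(4πDt) = √(4π × 0.663 × 43.1) = 18.95 m, so C_max = 48.8/(0.22 × 5.22 × 18.95) = 2.24 kg/m³.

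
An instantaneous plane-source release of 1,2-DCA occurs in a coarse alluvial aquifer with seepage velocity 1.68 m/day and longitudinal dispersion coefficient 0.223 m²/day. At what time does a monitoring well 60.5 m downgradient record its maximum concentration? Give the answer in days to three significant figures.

35.9 days

For the 1D instantaneous-source solution, setting ∂C/∂t = 0 at fixed x gives v²t² + 2Dt − x² = 0, so t = (√(D² + v²x²) − D)/v².
√(D² + v²x²) = √(0.223² + 1.68² × 60.5²) = 101.6; v² = 2.8224.
t = (101.6 − 0.223)/2.8224 = 35.9 days (vs. the pure-advection estimate x/v = 36.0 d).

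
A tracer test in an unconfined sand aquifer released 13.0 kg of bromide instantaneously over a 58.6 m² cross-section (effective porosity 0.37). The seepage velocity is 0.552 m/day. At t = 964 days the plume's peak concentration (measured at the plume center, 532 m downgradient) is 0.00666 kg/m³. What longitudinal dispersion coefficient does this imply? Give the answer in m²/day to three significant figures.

0.669 m²/day

At the plume center C_max = M/(n_e·A·√(4πDt)), so D = M²/(4πt·(n_e·A·C_max)²).
n_e·A·C_max = 0.37 × 58.6 × 0.00666 = 0.1444 kg/m.
D = 13.0²/(4π × 964 × 0.1444²) = 0.669 m²/day.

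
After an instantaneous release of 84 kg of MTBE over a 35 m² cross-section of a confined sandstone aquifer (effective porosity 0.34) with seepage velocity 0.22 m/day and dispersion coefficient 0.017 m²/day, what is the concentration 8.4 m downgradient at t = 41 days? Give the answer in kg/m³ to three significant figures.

2.08 kg/m³

For an instantaneous plane source, C(x,t) = M/(n_e·A·√(4πDt)) · exp(−(x−vt)²/(4Dt)), with n_e·A the pore (flow) area.
Plume center vt = 0.22 × 41 = 9.02 m, so the well at 8.4 m is 0.62 m upgradient of the peak.
√(4πDt) = 2.960 m, giving peak height M/(n_e·A·√(4πDt)) = 84/(0.34 × 35 × 2.960) = 2.385 kg/m³.
(x−vt)²/(4Dt) = (-0.62)²/(4 × 0.017 × 41) = 0.1379; exp(−0.1379) = 0.8712.
C = 2.385 × 0.8712 = 2.08 kg/m³.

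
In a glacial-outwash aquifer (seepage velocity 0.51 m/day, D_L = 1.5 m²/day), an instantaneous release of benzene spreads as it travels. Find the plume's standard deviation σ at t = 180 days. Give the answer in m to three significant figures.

Dispersive spreading gives a Gaussian with σ² = 2Dt; advection only shifts the center.
σ = √(2 × 1.5 × 180) = 23.2 m.

23.2 m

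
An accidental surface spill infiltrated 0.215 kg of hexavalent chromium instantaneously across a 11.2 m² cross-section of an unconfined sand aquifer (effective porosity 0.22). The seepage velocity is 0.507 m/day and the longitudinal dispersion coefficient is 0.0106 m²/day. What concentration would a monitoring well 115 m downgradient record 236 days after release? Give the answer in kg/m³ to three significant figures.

For an instantaneous plane source, C(x,t) = M/(n_e·A·√(4πDt)) · exp(−(x−vt)²/(4Dt)), with n_e·A the pore (flow) area.
Plume center vt = 0.507 × 236 = 119.652 m, so the well at 115 m is 4.652 m upgradient of the peak.
√(4πDt) = 5.607 m, giving peak height M/(n_e·A·√(4πDt)) = 0.215/(0.22 × 11.2 × 5.607) = 0.01556 kg/m³.
(x−vt)²/(4Dt) = (-4.652)²/(4 × 0.0106 × 236) = 2.163; exp(−2.163) = 0.1150.
C = 0.01556 × 0.1150 = 0.00179 kg/m³.

0.00179 kg/m³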